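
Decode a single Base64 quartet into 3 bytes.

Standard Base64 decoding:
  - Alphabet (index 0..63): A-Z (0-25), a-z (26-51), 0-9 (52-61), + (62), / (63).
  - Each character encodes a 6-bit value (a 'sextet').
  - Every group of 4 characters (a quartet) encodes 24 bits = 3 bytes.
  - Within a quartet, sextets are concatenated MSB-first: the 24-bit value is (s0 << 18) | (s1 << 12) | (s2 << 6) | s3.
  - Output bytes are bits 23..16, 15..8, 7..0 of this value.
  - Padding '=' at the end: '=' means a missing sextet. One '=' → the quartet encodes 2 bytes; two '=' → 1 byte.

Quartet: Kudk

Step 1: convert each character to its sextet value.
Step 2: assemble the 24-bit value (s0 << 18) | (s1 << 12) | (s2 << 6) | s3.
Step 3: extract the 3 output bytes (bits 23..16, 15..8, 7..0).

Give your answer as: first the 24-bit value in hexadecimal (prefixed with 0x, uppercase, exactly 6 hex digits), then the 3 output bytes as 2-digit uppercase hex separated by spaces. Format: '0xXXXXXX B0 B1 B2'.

Sextets: K=10, u=46, d=29, k=36
24-bit: (10<<18) | (46<<12) | (29<<6) | 36
      = 0x280000 | 0x02E000 | 0x000740 | 0x000024
      = 0x2AE764
Bytes: (v>>16)&0xFF=2A, (v>>8)&0xFF=E7, v&0xFF=64

Answer: 0x2AE764 2A E7 64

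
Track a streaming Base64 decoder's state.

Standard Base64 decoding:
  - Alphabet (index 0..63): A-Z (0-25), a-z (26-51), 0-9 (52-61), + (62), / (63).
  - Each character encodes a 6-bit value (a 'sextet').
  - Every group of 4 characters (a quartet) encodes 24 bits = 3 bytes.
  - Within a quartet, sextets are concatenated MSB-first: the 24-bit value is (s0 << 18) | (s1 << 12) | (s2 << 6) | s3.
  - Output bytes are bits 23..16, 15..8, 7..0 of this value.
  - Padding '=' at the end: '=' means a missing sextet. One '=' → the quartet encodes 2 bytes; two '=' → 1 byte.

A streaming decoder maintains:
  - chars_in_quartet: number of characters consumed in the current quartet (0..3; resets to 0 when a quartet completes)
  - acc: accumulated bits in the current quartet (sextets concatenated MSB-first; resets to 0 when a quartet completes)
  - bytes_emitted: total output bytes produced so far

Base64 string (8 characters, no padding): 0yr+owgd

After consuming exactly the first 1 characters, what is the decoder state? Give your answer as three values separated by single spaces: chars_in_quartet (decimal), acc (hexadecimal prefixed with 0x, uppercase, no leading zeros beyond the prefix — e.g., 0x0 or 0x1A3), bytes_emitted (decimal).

After char 0 ('0'=52): chars_in_quartet=1 acc=0x34 bytes_emitted=0

Answer: 1 0x34 0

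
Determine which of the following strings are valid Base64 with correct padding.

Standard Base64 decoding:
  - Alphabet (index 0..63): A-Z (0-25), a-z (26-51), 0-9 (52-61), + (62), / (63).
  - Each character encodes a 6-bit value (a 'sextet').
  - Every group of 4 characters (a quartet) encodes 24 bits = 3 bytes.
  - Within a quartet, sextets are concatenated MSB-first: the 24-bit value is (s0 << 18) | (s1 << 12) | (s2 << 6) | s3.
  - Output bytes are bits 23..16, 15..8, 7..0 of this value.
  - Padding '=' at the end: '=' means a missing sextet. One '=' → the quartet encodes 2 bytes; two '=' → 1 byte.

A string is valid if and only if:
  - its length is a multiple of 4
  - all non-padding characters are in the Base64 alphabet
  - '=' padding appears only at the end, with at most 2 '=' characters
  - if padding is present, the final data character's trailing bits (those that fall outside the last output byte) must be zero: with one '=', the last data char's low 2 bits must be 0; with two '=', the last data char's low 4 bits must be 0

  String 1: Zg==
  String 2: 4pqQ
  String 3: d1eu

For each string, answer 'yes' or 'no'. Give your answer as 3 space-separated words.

Answer: yes yes yes

Derivation:
String 1: 'Zg==' → valid
String 2: '4pqQ' → valid
String 3: 'd1eu' → valid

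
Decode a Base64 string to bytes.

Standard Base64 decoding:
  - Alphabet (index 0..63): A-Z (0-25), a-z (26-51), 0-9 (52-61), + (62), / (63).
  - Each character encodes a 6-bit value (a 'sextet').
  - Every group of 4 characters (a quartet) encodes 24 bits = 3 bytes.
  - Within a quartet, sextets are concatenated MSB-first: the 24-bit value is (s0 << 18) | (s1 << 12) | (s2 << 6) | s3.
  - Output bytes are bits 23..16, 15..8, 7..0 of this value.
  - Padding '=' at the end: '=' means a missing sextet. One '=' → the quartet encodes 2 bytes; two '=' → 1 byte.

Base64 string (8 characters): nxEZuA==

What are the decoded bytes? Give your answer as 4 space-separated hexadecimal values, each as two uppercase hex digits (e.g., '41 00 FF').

Answer: 9F 11 19 B8

Derivation:
After char 0 ('n'=39): chars_in_quartet=1 acc=0x27 bytes_emitted=0
After char 1 ('x'=49): chars_in_quartet=2 acc=0x9F1 bytes_emitted=0
After char 2 ('E'=4): chars_in_quartet=3 acc=0x27C44 bytes_emitted=0
After char 3 ('Z'=25): chars_in_quartet=4 acc=0x9F1119 -> emit 9F 11 19, reset; bytes_emitted=3
After char 4 ('u'=46): chars_in_quartet=1 acc=0x2E bytes_emitted=3
After char 5 ('A'=0): chars_in_quartet=2 acc=0xB80 bytes_emitted=3
Padding '==': partial quartet acc=0xB80 -> emit B8; bytes_emitted=4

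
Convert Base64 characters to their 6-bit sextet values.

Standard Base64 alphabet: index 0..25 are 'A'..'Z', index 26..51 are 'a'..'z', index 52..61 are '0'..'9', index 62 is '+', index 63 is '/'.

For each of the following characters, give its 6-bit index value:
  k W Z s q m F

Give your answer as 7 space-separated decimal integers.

'k': a..z range, 26 + ord('k') − ord('a') = 36
'W': A..Z range, ord('W') − ord('A') = 22
'Z': A..Z range, ord('Z') − ord('A') = 25
's': a..z range, 26 + ord('s') − ord('a') = 44
'q': a..z range, 26 + ord('q') − ord('a') = 42
'm': a..z range, 26 + ord('m') − ord('a') = 38
'F': A..Z range, ord('F') − ord('A') = 5

Answer: 36 22 25 44 42 38 5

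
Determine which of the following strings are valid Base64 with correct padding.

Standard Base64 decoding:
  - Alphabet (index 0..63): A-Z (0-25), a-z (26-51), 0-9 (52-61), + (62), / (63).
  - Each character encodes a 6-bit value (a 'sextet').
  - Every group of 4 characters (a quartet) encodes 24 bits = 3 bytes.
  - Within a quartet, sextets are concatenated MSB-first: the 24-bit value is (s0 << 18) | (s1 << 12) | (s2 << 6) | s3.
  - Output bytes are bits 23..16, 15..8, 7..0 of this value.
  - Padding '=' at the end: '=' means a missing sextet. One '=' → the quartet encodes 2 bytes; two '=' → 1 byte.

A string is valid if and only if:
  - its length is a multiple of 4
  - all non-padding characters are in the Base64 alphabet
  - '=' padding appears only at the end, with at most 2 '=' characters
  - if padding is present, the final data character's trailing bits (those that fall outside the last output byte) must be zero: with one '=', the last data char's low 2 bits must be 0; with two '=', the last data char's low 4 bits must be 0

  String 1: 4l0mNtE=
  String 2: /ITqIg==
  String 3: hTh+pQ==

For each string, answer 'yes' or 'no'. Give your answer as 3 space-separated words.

String 1: '4l0mNtE=' → valid
String 2: '/ITqIg==' → valid
String 3: 'hTh+pQ==' → valid

Answer: yes yes yes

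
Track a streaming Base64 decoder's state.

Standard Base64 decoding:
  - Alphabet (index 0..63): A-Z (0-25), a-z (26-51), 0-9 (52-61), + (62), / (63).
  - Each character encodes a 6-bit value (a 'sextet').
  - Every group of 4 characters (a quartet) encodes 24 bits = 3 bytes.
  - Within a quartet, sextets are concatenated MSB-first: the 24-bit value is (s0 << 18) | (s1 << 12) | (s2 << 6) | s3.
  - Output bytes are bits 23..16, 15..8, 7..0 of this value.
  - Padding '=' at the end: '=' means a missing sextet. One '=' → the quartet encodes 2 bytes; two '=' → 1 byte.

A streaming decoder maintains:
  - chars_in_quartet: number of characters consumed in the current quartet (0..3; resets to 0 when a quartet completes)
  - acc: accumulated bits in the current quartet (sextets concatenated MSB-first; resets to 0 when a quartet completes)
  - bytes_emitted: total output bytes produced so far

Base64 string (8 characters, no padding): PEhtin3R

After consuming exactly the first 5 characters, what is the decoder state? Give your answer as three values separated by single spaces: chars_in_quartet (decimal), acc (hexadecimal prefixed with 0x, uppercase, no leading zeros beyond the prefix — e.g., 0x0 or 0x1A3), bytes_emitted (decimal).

After char 0 ('P'=15): chars_in_quartet=1 acc=0xF bytes_emitted=0
After char 1 ('E'=4): chars_in_quartet=2 acc=0x3C4 bytes_emitted=0
After char 2 ('h'=33): chars_in_quartet=3 acc=0xF121 bytes_emitted=0
After char 3 ('t'=45): chars_in_quartet=4 acc=0x3C486D -> emit 3C 48 6D, reset; bytes_emitted=3
After char 4 ('i'=34): chars_in_quartet=1 acc=0x22 bytes_emitted=3

Answer: 1 0x22 3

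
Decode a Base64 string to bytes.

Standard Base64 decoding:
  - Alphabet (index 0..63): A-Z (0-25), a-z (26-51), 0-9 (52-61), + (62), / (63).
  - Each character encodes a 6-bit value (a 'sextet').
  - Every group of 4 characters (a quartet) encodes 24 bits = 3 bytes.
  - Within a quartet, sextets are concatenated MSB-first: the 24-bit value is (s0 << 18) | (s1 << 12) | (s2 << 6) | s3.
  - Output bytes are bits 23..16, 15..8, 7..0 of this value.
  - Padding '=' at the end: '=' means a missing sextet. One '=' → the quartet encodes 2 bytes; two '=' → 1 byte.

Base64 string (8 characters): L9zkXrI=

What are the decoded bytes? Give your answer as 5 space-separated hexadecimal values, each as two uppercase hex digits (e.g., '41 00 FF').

After char 0 ('L'=11): chars_in_quartet=1 acc=0xB bytes_emitted=0
After char 1 ('9'=61): chars_in_quartet=2 acc=0x2FD bytes_emitted=0
After char 2 ('z'=51): chars_in_quartet=3 acc=0xBF73 bytes_emitted=0
After char 3 ('k'=36): chars_in_quartet=4 acc=0x2FDCE4 -> emit 2F DC E4, reset; bytes_emitted=3
After char 4 ('X'=23): chars_in_quartet=1 acc=0x17 bytes_emitted=3
After char 5 ('r'=43): chars_in_quartet=2 acc=0x5EB bytes_emitted=3
After char 6 ('I'=8): chars_in_quartet=3 acc=0x17AC8 bytes_emitted=3
Padding '=': partial quartet acc=0x17AC8 -> emit 5E B2; bytes_emitted=5

Answer: 2F DC E4 5E B2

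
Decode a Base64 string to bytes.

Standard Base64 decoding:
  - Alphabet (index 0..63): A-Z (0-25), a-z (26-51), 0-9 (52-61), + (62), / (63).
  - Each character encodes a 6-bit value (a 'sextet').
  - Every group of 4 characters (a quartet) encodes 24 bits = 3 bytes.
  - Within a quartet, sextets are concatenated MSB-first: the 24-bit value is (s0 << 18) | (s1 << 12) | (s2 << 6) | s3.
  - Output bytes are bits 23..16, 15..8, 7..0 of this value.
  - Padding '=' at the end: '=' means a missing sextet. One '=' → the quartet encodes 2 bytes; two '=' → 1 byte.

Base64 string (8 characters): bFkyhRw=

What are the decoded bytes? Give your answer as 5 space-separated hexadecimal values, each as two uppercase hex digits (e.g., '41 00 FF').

Answer: 6C 59 32 85 1C

Derivation:
After char 0 ('b'=27): chars_in_quartet=1 acc=0x1B bytes_emitted=0
After char 1 ('F'=5): chars_in_quartet=2 acc=0x6C5 bytes_emitted=0
After char 2 ('k'=36): chars_in_quartet=3 acc=0x1B164 bytes_emitted=0
After char 3 ('y'=50): chars_in_quartet=4 acc=0x6C5932 -> emit 6C 59 32, reset; bytes_emitted=3
After char 4 ('h'=33): chars_in_quartet=1 acc=0x21 bytes_emitted=3
After char 5 ('R'=17): chars_in_quartet=2 acc=0x851 bytes_emitted=3
After char 6 ('w'=48): chars_in_quartet=3 acc=0x21470 bytes_emitted=3
Padding '=': partial quartet acc=0x21470 -> emit 85 1C; bytes_emitted=5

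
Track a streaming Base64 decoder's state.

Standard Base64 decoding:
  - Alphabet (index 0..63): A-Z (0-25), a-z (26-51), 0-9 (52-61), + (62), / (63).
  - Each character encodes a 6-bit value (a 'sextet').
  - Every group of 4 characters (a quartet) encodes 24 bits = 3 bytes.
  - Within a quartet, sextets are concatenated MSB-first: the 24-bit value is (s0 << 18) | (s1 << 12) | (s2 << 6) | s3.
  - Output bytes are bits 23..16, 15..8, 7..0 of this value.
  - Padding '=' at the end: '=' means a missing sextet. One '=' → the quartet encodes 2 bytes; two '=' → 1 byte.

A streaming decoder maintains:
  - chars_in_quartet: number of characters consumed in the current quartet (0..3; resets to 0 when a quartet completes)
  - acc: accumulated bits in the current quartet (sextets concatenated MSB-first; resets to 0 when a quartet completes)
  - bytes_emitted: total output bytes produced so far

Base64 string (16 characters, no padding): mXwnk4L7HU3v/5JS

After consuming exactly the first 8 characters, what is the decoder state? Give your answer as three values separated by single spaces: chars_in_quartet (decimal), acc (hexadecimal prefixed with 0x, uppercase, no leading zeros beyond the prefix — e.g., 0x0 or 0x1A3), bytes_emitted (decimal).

After char 0 ('m'=38): chars_in_quartet=1 acc=0x26 bytes_emitted=0
After char 1 ('X'=23): chars_in_quartet=2 acc=0x997 bytes_emitted=0
After char 2 ('w'=48): chars_in_quartet=3 acc=0x265F0 bytes_emitted=0
After char 3 ('n'=39): chars_in_quartet=4 acc=0x997C27 -> emit 99 7C 27, reset; bytes_emitted=3
After char 4 ('k'=36): chars_in_quartet=1 acc=0x24 bytes_emitted=3
After char 5 ('4'=56): chars_in_quartet=2 acc=0x938 bytes_emitted=3
After char 6 ('L'=11): chars_in_quartet=3 acc=0x24E0B bytes_emitted=3
After char 7 ('7'=59): chars_in_quartet=4 acc=0x9382FB -> emit 93 82 FB, reset; bytes_emitted=6

Answer: 0 0x0 6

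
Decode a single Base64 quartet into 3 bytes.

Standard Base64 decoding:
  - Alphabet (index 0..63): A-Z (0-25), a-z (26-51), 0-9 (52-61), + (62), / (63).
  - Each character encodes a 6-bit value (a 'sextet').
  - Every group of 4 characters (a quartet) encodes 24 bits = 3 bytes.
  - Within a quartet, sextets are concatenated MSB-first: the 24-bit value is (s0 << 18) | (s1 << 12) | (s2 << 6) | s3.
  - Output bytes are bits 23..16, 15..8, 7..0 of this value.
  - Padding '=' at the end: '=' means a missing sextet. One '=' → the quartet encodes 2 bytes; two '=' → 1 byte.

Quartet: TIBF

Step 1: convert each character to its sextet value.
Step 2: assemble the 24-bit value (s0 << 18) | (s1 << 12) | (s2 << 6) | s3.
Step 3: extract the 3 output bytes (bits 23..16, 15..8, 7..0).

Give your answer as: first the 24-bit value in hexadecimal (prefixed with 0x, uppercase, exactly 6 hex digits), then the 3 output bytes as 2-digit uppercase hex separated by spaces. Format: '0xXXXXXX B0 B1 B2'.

Sextets: T=19, I=8, B=1, F=5
24-bit: (19<<18) | (8<<12) | (1<<6) | 5
      = 0x4C0000 | 0x008000 | 0x000040 | 0x000005
      = 0x4C8045
Bytes: (v>>16)&0xFF=4C, (v>>8)&0xFF=80, v&0xFF=45

Answer: 0x4C8045 4C 80 45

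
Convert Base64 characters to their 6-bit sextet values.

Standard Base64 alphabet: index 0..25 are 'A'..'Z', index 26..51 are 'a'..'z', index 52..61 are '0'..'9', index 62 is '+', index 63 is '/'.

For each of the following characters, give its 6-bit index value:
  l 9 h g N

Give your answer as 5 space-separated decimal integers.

Answer: 37 61 33 32 13

Derivation:
'l': a..z range, 26 + ord('l') − ord('a') = 37
'9': 0..9 range, 52 + ord('9') − ord('0') = 61
'h': a..z range, 26 + ord('h') − ord('a') = 33
'g': a..z range, 26 + ord('g') − ord('a') = 32
'N': A..Z range, ord('N') − ord('A') = 13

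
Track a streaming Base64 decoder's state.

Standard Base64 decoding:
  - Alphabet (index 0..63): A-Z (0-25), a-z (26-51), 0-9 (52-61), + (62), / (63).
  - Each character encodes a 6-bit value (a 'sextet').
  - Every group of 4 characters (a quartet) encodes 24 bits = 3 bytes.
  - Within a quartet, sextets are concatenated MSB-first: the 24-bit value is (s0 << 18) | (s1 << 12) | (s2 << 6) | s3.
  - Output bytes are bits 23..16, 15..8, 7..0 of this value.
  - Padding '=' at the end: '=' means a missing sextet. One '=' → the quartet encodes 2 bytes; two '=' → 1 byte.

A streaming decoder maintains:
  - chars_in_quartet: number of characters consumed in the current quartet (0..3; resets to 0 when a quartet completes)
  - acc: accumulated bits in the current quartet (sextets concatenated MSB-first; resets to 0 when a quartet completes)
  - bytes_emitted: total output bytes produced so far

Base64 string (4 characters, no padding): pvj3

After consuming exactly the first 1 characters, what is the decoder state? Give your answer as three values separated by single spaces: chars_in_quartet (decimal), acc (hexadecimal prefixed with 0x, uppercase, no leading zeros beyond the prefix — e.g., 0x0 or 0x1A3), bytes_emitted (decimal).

Answer: 1 0x29 0

Derivation:
After char 0 ('p'=41): chars_in_quartet=1 acc=0x29 bytes_emitted=0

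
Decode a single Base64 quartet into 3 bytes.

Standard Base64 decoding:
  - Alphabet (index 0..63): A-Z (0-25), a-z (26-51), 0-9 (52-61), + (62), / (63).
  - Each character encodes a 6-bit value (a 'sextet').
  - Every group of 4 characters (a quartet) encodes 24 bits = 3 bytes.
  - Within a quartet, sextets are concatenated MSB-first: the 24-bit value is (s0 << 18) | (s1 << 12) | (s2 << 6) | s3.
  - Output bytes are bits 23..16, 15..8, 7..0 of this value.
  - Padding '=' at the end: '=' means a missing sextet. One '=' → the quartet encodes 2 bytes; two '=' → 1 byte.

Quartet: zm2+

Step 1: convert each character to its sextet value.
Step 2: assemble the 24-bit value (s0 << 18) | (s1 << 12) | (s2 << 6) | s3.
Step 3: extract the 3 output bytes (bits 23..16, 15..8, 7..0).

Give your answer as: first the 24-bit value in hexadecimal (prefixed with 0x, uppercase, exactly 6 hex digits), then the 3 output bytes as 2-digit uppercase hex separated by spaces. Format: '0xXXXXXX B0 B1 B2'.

Sextets: z=51, m=38, 2=54, +=62
24-bit: (51<<18) | (38<<12) | (54<<6) | 62
      = 0xCC0000 | 0x026000 | 0x000D80 | 0x00003E
      = 0xCE6DBE
Bytes: (v>>16)&0xFF=CE, (v>>8)&0xFF=6D, v&0xFF=BE

Answer: 0xCE6DBE CE 6D BE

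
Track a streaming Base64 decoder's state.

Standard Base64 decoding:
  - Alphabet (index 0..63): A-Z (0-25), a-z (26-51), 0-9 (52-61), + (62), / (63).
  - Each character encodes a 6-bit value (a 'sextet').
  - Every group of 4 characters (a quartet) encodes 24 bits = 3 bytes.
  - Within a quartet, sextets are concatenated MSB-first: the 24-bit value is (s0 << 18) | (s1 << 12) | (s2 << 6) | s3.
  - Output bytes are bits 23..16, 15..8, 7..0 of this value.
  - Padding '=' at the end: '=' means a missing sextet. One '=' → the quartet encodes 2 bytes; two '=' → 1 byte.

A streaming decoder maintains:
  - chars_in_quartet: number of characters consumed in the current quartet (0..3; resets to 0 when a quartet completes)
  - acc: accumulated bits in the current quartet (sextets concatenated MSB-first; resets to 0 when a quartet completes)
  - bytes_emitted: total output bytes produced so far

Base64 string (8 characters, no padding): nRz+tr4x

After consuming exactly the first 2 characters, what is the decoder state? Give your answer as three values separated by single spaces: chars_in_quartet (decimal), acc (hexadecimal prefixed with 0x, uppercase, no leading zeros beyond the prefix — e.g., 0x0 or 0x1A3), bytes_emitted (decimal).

After char 0 ('n'=39): chars_in_quartet=1 acc=0x27 bytes_emitted=0
After char 1 ('R'=17): chars_in_quartet=2 acc=0x9D1 bytes_emitted=0

Answer: 2 0x9D1 0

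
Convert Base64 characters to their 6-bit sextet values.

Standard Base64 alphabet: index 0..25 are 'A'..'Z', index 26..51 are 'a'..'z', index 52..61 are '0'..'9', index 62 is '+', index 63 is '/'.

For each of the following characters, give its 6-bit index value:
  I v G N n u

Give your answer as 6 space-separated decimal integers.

'I': A..Z range, ord('I') − ord('A') = 8
'v': a..z range, 26 + ord('v') − ord('a') = 47
'G': A..Z range, ord('G') − ord('A') = 6
'N': A..Z range, ord('N') − ord('A') = 13
'n': a..z range, 26 + ord('n') − ord('a') = 39
'u': a..z range, 26 + ord('u') − ord('a') = 46

Answer: 8 47 6 13 39 46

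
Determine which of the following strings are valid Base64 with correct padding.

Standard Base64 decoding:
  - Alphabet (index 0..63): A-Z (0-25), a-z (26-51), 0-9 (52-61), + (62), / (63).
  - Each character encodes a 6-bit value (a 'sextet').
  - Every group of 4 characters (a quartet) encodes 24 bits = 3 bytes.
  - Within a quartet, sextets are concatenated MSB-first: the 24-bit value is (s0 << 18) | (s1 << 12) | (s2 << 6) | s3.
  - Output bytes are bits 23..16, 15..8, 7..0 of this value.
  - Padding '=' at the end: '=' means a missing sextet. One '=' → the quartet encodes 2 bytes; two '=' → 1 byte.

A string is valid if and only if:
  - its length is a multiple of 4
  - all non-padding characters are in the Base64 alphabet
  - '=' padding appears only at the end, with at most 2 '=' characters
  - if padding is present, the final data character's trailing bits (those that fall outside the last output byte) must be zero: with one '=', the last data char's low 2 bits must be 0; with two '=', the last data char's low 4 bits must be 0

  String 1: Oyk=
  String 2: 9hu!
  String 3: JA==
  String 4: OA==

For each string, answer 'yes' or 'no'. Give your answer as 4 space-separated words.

Answer: yes no yes yes

Derivation:
String 1: 'Oyk=' → valid
String 2: '9hu!' → invalid (bad char(s): ['!'])
String 3: 'JA==' → valid
String 4: 'OA==' → valid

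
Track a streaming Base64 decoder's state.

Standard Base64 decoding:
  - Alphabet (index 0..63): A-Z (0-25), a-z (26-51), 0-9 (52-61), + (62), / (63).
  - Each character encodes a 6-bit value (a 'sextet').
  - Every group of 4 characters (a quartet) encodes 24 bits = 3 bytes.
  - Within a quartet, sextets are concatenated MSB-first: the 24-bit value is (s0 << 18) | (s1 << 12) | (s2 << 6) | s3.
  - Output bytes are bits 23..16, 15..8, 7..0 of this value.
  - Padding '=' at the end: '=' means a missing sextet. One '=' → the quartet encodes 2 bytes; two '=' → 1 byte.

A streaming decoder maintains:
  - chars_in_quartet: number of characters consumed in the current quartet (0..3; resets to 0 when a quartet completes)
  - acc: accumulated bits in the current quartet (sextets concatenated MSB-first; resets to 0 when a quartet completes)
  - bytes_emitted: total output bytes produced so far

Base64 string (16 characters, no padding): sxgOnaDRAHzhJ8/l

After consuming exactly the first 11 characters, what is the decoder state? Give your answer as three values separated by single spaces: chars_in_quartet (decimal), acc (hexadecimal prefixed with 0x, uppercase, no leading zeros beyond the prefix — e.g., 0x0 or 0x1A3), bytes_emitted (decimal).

After char 0 ('s'=44): chars_in_quartet=1 acc=0x2C bytes_emitted=0
After char 1 ('x'=49): chars_in_quartet=2 acc=0xB31 bytes_emitted=0
After char 2 ('g'=32): chars_in_quartet=3 acc=0x2CC60 bytes_emitted=0
After char 3 ('O'=14): chars_in_quartet=4 acc=0xB3180E -> emit B3 18 0E, reset; bytes_emitted=3
After char 4 ('n'=39): chars_in_quartet=1 acc=0x27 bytes_emitted=3
After char 5 ('a'=26): chars_in_quartet=2 acc=0x9DA bytes_emitted=3
After char 6 ('D'=3): chars_in_quartet=3 acc=0x27683 bytes_emitted=3
After char 7 ('R'=17): chars_in_quartet=4 acc=0x9DA0D1 -> emit 9D A0 D1, reset; bytes_emitted=6
After char 8 ('A'=0): chars_in_quartet=1 acc=0x0 bytes_emitted=6
After char 9 ('H'=7): chars_in_quartet=2 acc=0x7 bytes_emitted=6
After char 10 ('z'=51): chars_in_quartet=3 acc=0x1F3 bytes_emitted=6

Answer: 3 0x1F3 6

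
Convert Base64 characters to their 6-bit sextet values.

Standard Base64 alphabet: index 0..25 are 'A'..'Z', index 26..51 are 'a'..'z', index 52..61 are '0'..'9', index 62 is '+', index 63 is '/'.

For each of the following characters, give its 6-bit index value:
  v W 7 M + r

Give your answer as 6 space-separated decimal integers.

'v': a..z range, 26 + ord('v') − ord('a') = 47
'W': A..Z range, ord('W') − ord('A') = 22
'7': 0..9 range, 52 + ord('7') − ord('0') = 59
'M': A..Z range, ord('M') − ord('A') = 12
'+': index 62
'r': a..z range, 26 + ord('r') − ord('a') = 43

Answer: 47 22 59 12 62 43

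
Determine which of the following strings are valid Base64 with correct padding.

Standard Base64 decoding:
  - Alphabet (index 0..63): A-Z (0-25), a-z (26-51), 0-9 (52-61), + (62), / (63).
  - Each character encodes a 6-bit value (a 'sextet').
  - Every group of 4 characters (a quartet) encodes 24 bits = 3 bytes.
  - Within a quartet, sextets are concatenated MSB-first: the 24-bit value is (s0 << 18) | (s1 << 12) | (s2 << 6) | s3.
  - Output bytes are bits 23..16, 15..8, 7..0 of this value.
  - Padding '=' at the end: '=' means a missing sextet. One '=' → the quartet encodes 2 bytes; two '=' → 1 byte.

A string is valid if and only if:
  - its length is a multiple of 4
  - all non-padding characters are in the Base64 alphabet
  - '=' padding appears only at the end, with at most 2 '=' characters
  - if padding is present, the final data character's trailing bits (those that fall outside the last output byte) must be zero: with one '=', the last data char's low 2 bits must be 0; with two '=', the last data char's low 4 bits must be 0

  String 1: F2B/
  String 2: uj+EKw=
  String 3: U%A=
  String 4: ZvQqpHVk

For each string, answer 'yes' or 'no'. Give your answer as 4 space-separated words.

Answer: yes no no yes

Derivation:
String 1: 'F2B/' → valid
String 2: 'uj+EKw=' → invalid (len=7 not mult of 4)
String 3: 'U%A=' → invalid (bad char(s): ['%'])
String 4: 'ZvQqpHVk' → valid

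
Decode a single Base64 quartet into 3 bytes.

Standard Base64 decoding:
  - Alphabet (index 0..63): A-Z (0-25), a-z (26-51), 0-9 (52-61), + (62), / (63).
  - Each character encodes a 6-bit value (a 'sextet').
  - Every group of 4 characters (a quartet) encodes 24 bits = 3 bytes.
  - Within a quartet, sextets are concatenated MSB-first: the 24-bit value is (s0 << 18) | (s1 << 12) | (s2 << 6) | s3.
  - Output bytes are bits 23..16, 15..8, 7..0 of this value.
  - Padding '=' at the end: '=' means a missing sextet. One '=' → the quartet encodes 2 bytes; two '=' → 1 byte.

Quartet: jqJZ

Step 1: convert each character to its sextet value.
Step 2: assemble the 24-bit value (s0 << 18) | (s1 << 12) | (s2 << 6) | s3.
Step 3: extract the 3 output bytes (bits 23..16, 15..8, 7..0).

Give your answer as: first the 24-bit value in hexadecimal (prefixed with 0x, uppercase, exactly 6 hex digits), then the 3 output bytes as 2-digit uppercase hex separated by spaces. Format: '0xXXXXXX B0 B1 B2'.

Sextets: j=35, q=42, J=9, Z=25
24-bit: (35<<18) | (42<<12) | (9<<6) | 25
      = 0x8C0000 | 0x02A000 | 0x000240 | 0x000019
      = 0x8EA259
Bytes: (v>>16)&0xFF=8E, (v>>8)&0xFF=A2, v&0xFF=59

Answer: 0x8EA259 8E A2 59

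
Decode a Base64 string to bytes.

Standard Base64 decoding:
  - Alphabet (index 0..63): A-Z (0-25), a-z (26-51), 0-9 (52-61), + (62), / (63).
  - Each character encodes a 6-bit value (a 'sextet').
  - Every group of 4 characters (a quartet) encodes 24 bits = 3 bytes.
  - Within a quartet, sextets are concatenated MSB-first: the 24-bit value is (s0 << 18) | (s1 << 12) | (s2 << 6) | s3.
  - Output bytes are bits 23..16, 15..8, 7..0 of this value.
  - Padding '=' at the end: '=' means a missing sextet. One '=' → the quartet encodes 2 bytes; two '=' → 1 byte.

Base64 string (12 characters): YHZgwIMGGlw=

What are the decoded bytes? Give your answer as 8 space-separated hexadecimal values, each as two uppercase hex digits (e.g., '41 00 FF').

After char 0 ('Y'=24): chars_in_quartet=1 acc=0x18 bytes_emitted=0
After char 1 ('H'=7): chars_in_quartet=2 acc=0x607 bytes_emitted=0
After char 2 ('Z'=25): chars_in_quartet=3 acc=0x181D9 bytes_emitted=0
After char 3 ('g'=32): chars_in_quartet=4 acc=0x607660 -> emit 60 76 60, reset; bytes_emitted=3
After char 4 ('w'=48): chars_in_quartet=1 acc=0x30 bytes_emitted=3
After char 5 ('I'=8): chars_in_quartet=2 acc=0xC08 bytes_emitted=3
After char 6 ('M'=12): chars_in_quartet=3 acc=0x3020C bytes_emitted=3
After char 7 ('G'=6): chars_in_quartet=4 acc=0xC08306 -> emit C0 83 06, reset; bytes_emitted=6
After char 8 ('G'=6): chars_in_quartet=1 acc=0x6 bytes_emitted=6
After char 9 ('l'=37): chars_in_quartet=2 acc=0x1A5 bytes_emitted=6
After char 10 ('w'=48): chars_in_quartet=3 acc=0x6970 bytes_emitted=6
Padding '=': partial quartet acc=0x6970 -> emit 1A 5C; bytes_emitted=8

Answer: 60 76 60 C0 83 06 1A 5C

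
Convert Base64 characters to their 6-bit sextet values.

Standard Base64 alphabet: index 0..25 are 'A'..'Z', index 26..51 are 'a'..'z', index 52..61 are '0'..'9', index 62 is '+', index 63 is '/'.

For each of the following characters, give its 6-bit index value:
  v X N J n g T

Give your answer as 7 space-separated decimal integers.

'v': a..z range, 26 + ord('v') − ord('a') = 47
'X': A..Z range, ord('X') − ord('A') = 23
'N': A..Z range, ord('N') − ord('A') = 13
'J': A..Z range, ord('J') − ord('A') = 9
'n': a..z range, 26 + ord('n') − ord('a') = 39
'g': a..z range, 26 + ord('g') − ord('a') = 32
'T': A..Z range, ord('T') − ord('A') = 19

Answer: 47 23 13 9 39 32 19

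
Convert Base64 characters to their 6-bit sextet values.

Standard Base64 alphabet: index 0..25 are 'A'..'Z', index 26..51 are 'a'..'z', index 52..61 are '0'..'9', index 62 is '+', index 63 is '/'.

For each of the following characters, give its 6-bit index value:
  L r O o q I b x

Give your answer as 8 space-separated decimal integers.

Answer: 11 43 14 40 42 8 27 49

Derivation:
'L': A..Z range, ord('L') − ord('A') = 11
'r': a..z range, 26 + ord('r') − ord('a') = 43
'O': A..Z range, ord('O') − ord('A') = 14
'o': a..z range, 26 + ord('o') − ord('a') = 40
'q': a..z range, 26 + ord('q') − ord('a') = 42
'I': A..Z range, ord('I') − ord('A') = 8
'b': a..z range, 26 + ord('b') − ord('a') = 27
'x': a..z range, 26 + ord('x') − ord('a') = 49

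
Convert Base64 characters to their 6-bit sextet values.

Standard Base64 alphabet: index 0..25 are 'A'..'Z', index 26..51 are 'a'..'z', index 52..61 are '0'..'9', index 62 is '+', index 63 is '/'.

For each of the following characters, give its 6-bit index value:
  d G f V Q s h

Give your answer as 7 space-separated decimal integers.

Answer: 29 6 31 21 16 44 33

Derivation:
'd': a..z range, 26 + ord('d') − ord('a') = 29
'G': A..Z range, ord('G') − ord('A') = 6
'f': a..z range, 26 + ord('f') − ord('a') = 31
'V': A..Z range, ord('V') − ord('A') = 21
'Q': A..Z range, ord('Q') − ord('A') = 16
's': a..z range, 26 + ord('s') − ord('a') = 44
'h': a..z range, 26 + ord('h') − ord('a') = 33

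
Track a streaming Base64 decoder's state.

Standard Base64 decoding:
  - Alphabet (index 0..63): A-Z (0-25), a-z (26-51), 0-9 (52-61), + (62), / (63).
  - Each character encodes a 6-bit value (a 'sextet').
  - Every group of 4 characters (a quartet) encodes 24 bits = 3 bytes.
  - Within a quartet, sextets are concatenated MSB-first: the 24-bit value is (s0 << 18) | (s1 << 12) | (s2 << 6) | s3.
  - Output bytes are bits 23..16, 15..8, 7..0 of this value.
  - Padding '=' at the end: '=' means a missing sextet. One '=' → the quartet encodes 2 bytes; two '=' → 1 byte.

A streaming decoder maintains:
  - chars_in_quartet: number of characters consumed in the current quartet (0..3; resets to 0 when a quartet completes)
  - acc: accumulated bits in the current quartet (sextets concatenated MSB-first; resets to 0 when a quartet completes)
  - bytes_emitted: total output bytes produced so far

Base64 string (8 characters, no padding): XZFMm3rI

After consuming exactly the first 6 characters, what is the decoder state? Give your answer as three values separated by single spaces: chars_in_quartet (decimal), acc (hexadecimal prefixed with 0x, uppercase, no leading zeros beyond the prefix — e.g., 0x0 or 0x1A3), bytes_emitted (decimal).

Answer: 2 0x9B7 3

Derivation:
After char 0 ('X'=23): chars_in_quartet=1 acc=0x17 bytes_emitted=0
After char 1 ('Z'=25): chars_in_quartet=2 acc=0x5D9 bytes_emitted=0
After char 2 ('F'=5): chars_in_quartet=3 acc=0x17645 bytes_emitted=0
After char 3 ('M'=12): chars_in_quartet=4 acc=0x5D914C -> emit 5D 91 4C, reset; bytes_emitted=3
After char 4 ('m'=38): chars_in_quartet=1 acc=0x26 bytes_emitted=3
After char 5 ('3'=55): chars_in_quartet=2 acc=0x9B7 bytes_emitted=3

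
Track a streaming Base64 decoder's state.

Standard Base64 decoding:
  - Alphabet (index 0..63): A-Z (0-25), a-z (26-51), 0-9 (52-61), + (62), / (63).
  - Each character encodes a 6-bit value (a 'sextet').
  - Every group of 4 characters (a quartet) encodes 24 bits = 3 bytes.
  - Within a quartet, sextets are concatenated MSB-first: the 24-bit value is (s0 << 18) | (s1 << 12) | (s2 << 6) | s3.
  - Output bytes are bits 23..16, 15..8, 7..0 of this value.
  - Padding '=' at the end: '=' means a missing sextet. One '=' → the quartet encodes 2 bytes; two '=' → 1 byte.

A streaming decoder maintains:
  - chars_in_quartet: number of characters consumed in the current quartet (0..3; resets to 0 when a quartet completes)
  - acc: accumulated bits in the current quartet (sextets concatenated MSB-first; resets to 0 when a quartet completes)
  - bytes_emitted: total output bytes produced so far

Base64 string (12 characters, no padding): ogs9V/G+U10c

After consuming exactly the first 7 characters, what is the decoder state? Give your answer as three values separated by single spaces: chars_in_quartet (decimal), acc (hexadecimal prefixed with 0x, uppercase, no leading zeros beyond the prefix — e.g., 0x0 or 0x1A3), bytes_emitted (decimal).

Answer: 3 0x15FC6 3

Derivation:
After char 0 ('o'=40): chars_in_quartet=1 acc=0x28 bytes_emitted=0
After char 1 ('g'=32): chars_in_quartet=2 acc=0xA20 bytes_emitted=0
After char 2 ('s'=44): chars_in_quartet=3 acc=0x2882C bytes_emitted=0
After char 3 ('9'=61): chars_in_quartet=4 acc=0xA20B3D -> emit A2 0B 3D, reset; bytes_emitted=3
After char 4 ('V'=21): chars_in_quartet=1 acc=0x15 bytes_emitted=3
After char 5 ('/'=63): chars_in_quartet=2 acc=0x57F bytes_emitted=3
After char 6 ('G'=6): chars_in_quartet=3 acc=0x15FC6 bytes_emitted=3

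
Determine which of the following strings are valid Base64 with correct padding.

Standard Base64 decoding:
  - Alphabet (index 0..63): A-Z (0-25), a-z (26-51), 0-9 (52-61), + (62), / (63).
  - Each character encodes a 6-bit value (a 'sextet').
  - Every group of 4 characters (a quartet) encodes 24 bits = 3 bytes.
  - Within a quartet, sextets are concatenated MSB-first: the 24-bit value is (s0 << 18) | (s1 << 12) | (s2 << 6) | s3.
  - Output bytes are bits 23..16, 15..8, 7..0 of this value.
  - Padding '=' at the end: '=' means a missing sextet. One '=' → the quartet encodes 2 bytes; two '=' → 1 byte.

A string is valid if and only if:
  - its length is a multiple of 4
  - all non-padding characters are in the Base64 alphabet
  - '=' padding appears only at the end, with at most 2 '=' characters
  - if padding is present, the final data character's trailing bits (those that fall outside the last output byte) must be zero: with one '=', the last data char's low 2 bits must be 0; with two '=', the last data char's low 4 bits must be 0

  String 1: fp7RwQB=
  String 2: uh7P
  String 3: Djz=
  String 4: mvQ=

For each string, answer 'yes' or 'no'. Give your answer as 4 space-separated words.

Answer: no yes no yes

Derivation:
String 1: 'fp7RwQB=' → invalid (bad trailing bits)
String 2: 'uh7P' → valid
String 3: 'Djz=' → invalid (bad trailing bits)
String 4: 'mvQ=' → valid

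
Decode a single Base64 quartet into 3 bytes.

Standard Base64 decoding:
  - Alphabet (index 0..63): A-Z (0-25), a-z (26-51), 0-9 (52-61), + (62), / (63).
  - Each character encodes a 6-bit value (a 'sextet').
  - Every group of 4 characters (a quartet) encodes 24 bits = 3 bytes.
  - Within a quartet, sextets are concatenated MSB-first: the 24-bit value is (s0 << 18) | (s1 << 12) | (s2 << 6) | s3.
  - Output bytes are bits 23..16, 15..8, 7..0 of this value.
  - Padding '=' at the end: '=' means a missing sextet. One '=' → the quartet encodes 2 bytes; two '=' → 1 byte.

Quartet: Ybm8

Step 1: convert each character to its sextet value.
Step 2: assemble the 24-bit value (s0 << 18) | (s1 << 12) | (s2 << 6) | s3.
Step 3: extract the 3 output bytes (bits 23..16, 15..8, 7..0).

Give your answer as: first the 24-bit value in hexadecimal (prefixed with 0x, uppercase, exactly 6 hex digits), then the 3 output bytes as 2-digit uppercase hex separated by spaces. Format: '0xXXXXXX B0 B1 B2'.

Sextets: Y=24, b=27, m=38, 8=60
24-bit: (24<<18) | (27<<12) | (38<<6) | 60
      = 0x600000 | 0x01B000 | 0x000980 | 0x00003C
      = 0x61B9BC
Bytes: (v>>16)&0xFF=61, (v>>8)&0xFF=B9, v&0xFF=BC

Answer: 0x61B9BC 61 B9 BC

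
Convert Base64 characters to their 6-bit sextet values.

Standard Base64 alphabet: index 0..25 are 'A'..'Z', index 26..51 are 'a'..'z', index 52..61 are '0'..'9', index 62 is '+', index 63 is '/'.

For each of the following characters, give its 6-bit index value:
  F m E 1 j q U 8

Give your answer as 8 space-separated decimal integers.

Answer: 5 38 4 53 35 42 20 60

Derivation:
'F': A..Z range, ord('F') − ord('A') = 5
'm': a..z range, 26 + ord('m') − ord('a') = 38
'E': A..Z range, ord('E') − ord('A') = 4
'1': 0..9 range, 52 + ord('1') − ord('0') = 53
'j': a..z range, 26 + ord('j') − ord('a') = 35
'q': a..z range, 26 + ord('q') − ord('a') = 42
'U': A..Z range, ord('U') − ord('A') = 20
'8': 0..9 range, 52 + ord('8') − ord('0') = 60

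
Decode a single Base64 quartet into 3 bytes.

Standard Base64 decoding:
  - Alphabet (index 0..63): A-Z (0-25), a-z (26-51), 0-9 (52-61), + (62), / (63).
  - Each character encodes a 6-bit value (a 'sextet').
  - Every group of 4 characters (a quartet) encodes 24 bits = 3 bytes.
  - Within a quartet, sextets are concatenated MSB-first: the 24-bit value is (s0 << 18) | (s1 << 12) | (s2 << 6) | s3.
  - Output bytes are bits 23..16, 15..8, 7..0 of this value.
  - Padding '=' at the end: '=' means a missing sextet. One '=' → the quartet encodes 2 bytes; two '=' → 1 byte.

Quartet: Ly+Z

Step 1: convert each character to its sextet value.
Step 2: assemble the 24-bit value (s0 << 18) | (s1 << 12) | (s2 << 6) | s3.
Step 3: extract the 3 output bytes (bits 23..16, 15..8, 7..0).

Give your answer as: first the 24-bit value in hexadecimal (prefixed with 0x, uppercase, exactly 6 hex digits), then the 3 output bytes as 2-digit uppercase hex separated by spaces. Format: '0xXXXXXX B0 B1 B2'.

Answer: 0x2F2F99 2F 2F 99

Derivation:
Sextets: L=11, y=50, +=62, Z=25
24-bit: (11<<18) | (50<<12) | (62<<6) | 25
      = 0x2C0000 | 0x032000 | 0x000F80 | 0x000019
      = 0x2F2F99
Bytes: (v>>16)&0xFF=2F, (v>>8)&0xFF=2F, v&0xFF=99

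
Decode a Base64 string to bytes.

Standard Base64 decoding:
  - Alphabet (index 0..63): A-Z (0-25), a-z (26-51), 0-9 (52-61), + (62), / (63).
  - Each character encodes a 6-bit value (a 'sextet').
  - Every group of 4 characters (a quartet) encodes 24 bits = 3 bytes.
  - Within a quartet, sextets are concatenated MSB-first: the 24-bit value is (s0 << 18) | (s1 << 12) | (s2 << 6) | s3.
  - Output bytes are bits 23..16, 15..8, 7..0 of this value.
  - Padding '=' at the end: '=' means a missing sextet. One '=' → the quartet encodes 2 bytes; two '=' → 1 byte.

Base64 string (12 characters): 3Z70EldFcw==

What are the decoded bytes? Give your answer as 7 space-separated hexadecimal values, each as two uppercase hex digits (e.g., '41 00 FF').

Answer: DD 9E F4 12 57 45 73

Derivation:
After char 0 ('3'=55): chars_in_quartet=1 acc=0x37 bytes_emitted=0
After char 1 ('Z'=25): chars_in_quartet=2 acc=0xDD9 bytes_emitted=0
After char 2 ('7'=59): chars_in_quartet=3 acc=0x3767B bytes_emitted=0
After char 3 ('0'=52): chars_in_quartet=4 acc=0xDD9EF4 -> emit DD 9E F4, reset; bytes_emitted=3
After char 4 ('E'=4): chars_in_quartet=1 acc=0x4 bytes_emitted=3
After char 5 ('l'=37): chars_in_quartet=2 acc=0x125 bytes_emitted=3
After char 6 ('d'=29): chars_in_quartet=3 acc=0x495D bytes_emitted=3
After char 7 ('F'=5): chars_in_quartet=4 acc=0x125745 -> emit 12 57 45, reset; bytes_emitted=6
After char 8 ('c'=28): chars_in_quartet=1 acc=0x1C bytes_emitted=6
After char 9 ('w'=48): chars_in_quartet=2 acc=0x730 bytes_emitted=6
Padding '==': partial quartet acc=0x730 -> emit 73; bytes_emitted=7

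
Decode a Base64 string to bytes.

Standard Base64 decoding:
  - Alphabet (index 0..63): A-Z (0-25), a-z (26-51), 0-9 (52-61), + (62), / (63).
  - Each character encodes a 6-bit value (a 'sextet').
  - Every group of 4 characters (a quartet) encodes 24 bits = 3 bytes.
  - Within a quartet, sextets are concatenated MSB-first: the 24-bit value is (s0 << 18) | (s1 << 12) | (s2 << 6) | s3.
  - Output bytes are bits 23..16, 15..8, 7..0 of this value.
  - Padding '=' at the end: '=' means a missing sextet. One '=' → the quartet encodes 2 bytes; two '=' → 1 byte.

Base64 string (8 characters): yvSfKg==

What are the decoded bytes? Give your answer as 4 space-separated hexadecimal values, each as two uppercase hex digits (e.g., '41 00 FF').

After char 0 ('y'=50): chars_in_quartet=1 acc=0x32 bytes_emitted=0
After char 1 ('v'=47): chars_in_quartet=2 acc=0xCAF bytes_emitted=0
After char 2 ('S'=18): chars_in_quartet=3 acc=0x32BD2 bytes_emitted=0
After char 3 ('f'=31): chars_in_quartet=4 acc=0xCAF49F -> emit CA F4 9F, reset; bytes_emitted=3
After char 4 ('K'=10): chars_in_quartet=1 acc=0xA bytes_emitted=3
After char 5 ('g'=32): chars_in_quartet=2 acc=0x2A0 bytes_emitted=3
Padding '==': partial quartet acc=0x2A0 -> emit 2A; bytes_emitted=4

Answer: CA F4 9F 2A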